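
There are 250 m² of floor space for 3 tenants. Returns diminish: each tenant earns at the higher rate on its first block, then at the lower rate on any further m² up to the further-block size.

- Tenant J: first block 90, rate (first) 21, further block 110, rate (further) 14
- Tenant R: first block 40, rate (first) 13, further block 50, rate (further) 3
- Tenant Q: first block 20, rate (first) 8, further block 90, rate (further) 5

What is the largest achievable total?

4030

Order all 6 blocks by rate: Tenant J/first 21 > Tenant J/second 14 > Tenant R/first 13 > Tenant Q/first 8 > Tenant Q/second 5 > Tenant R/second 3.
Fill Tenant J first block (90 at 21) → 160 left.
Tenant J/second (14): +110 → 50 left.
Tenant R first at 13: fill all 40 → 10 left.
Tenant Q first at 8: only 10 left, fill 10.
Total = 21×90 + 14×110 + 13×40 + 8×10 = 4030.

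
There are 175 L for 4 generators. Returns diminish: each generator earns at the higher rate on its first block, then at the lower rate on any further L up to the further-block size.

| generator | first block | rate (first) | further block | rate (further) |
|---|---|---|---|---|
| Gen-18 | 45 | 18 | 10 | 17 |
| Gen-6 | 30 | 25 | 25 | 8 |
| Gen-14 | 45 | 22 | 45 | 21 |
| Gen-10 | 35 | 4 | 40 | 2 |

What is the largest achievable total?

3665

Order all 8 blocks by rate: Gen-6/tier1 25 > Gen-14/tier1 22 > Gen-14/tier2 21 > Gen-18/tier1 18 > Gen-18/tier2 17 > Gen-6/tier2 8 > Gen-10/tier1 4 > Gen-10/tier2 2.
Fill Gen-6 tier1 block (30 at 25) → 145 left.
Gen-14/tier1 (22): +45 → 100 left.
Gen-14/tier2 (21): +45 → 55 left.
Fill Gen-18 tier1 block (45 at 18) → 10 left.
Gen-18 tier2 at 17: fill all 10 → 0 left.
Total = 25×30 + 22×45 + 21×45 + 18×45 + 17×10 = 3665.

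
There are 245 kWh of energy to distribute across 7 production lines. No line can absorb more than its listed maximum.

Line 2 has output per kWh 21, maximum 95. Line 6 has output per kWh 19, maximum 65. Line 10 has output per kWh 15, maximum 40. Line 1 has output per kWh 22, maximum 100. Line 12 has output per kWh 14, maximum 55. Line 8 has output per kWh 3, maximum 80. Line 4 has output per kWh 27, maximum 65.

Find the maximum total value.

5635

Order the production lines by output per kWh: Line 4 27 > Line 1 22 > Line 2 21 > Line 6 19 > Line 10 15 > Line 12 14 > Line 8 3.
Line 4: +65 to 65 (cap) → 180 left.
Line 1 takes 100 to reach its cap of 100 → 80 left.
Line 2: +80 (room for 95) → 80. Pool exhausted.
Total = 21×80 + 22×100 + 27×65 = 5635.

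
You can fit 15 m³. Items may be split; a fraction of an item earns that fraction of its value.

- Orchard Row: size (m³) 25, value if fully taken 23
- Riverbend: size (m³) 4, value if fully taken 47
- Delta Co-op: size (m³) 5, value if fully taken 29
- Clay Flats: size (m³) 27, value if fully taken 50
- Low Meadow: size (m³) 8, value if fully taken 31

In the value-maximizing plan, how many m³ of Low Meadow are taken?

Sort by value density: Riverbend 47/4≈11.8, Delta Co-op 29/5≈5.8, Low Meadow 31/8≈3.88, Clay Flats 50/27≈1.85, Orchard Row 23/25≈0.92.
Take all of Riverbend (4 m³, value 47) ; 11 m³ left.
Delta Co-op: take in full, 5 m³ for value 29 ; 6 left.
Only 6 m³ remain; take 6/8 of Low Meadow for value 31×6/8 = 23.25.

6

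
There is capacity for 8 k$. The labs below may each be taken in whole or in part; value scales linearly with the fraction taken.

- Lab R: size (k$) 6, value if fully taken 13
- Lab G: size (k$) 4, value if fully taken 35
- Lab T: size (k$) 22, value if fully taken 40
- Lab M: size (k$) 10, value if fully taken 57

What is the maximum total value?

Best value per unit of size first: Lab G 35/4≈8.75, Lab M 57/10≈5.7, Lab R 13/6≈2.17, Lab T 40/22≈1.82.
Lab G: take in full, 4 k$ for value 35 — 4 left.
4 k$ left: a 4/10 share of Lab M gives 57×4/10 = 22.8.
Total value = 57.8.

57.8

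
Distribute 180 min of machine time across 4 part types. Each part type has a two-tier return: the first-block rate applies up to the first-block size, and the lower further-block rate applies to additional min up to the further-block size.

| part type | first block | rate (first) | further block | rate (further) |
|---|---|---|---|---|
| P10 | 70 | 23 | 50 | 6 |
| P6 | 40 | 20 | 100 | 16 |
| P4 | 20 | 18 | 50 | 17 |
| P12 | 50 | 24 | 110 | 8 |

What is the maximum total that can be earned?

3970

Treat each block as its own option and order by rate: P12/first 24 > P10/first 23 > P6/first 20 > P4/first 18 > P4/second 17 > P6/second 16 > P12/second 8 > P10/second 6.
P12 first at 24: fill all 50 — 130 left.
P10/first (23): +70 — 60 left.
P6/first (20): +40 — 20 left.
P4/first (18): +20 — 0 left.
Total = 24×50 + 23×70 + 20×40 + 18×20 = 3970.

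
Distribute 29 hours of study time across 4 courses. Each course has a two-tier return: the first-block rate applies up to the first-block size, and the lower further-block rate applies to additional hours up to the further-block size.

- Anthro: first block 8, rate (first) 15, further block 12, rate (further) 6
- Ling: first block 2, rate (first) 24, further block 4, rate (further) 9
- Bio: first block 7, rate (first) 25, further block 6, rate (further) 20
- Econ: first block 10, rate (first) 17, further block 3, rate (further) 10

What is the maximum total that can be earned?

573

Rank every tier by rate: Bio/T1 25 > Ling/T1 24 > Bio/T2 20 > Econ/T1 17 > Anthro/T1 15 > Econ/T2 10 > Ling/T2 9 > Anthro/T2 6.
Fill Bio T1 block (7 at 25) — 22 left.
Ling/T1 (24): +2 — 20 left.
Bio/T2 (20): +6 — 14 left.
Econ T1 at 17: fill all 10 — 4 left.
Anthro T1 at 15: only 4 left, fill 4.
Total = 25×7 + 24×2 + 20×6 + 17×10 + 15×4 = 573.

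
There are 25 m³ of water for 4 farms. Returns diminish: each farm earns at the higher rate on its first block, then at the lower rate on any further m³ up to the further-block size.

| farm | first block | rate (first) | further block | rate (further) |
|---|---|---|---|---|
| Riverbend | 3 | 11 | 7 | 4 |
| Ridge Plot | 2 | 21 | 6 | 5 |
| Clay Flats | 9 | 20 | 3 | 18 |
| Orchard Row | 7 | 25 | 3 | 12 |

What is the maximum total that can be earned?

Order all 8 blocks by rate: Orchard Row/first 25 > Ridge Plot/first 21 > Clay Flats/first 20 > Clay Flats/second 18 > Orchard Row/second 12 > Riverbend/first 11 > Ridge Plot/second 5 > Riverbend/second 4.
Fill Orchard Row first block (7 at 25) ; 18 left.
Ridge Plot first at 21: fill all 2 ; 16 left.
Clay Flats/first (20): +9 ; 7 left.
Fill Clay Flats second block (3 at 18) ; 4 left.
Orchard Row second at 12: fill all 3 ; 1 left.
1 remain; put them into Riverbend first at 11.
Total = 25×7 + 21×2 + 20×9 + 18×3 + 12×3 + 11×1 = 498.

498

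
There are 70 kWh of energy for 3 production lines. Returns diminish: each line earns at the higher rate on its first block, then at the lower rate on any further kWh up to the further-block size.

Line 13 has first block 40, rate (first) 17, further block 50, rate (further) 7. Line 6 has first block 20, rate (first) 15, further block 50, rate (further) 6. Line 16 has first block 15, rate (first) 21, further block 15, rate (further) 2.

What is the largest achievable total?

1220

Treat each block as its own option and order by rate: Line 16/T1 21 > Line 13/T1 17 > Line 6/T1 15 > Line 13/T2 7 > Line 6/T2 6 > Line 16/T2 2.
Line 16 T1 at 21: fill all 15 — 55 left.
Line 13/T1 (17): +40 — 15 left.
Line 6 T1 at 15: only 15 left, fill 15.
Total = 21×15 + 17×40 + 15×15 = 1220.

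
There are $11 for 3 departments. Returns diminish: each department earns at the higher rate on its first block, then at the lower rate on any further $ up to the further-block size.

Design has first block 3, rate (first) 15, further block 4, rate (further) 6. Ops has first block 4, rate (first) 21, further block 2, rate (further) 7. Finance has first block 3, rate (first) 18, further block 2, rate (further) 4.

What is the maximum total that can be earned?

Order all 6 blocks by rate: Ops/first 21 > Finance/first 18 > Design/first 15 > Ops/second 7 > Design/second 6 > Finance/second 4.
Ops/first (21): +4 — 7 left.
Finance/first (18): +3 — 4 left.
Design first at 15: fill all 3 — 1 left.
Ops second at 7: only 1 left, fill 1.
Total = 21×4 + 18×3 + 15×3 + 7×1 = 190.

190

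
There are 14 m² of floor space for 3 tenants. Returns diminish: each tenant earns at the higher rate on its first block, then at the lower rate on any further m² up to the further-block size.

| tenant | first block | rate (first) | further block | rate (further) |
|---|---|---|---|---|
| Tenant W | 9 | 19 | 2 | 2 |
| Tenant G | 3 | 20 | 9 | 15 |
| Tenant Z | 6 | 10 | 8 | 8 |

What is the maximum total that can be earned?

261

Treat each block as its own option and order by rate: Tenant G/first 20 > Tenant W/first 19 > Tenant G/second 15 > Tenant Z/first 10 > Tenant Z/second 8 > Tenant W/second 2.
Tenant G first at 20: fill all 3 ; 11 left.
Tenant W/first (19): +9 ; 2 left.
2 remain; put them into Tenant G second at 15.
Total = 20×3 + 19×9 + 15×2 = 261.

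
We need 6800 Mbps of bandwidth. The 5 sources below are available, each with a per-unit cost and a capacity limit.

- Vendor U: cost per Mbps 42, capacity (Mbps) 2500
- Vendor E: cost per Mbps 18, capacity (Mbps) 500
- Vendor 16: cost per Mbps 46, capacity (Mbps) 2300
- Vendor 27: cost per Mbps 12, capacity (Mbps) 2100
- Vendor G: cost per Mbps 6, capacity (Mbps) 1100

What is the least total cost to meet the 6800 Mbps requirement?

173400

Fill from the cheapest source first.
Vendor G at 6: take all 1100 Mbps — 5700 still needed.
Vendor 27 (12): use full 2100 — 3600 Mbps to go.
Take 500 from Vendor E at 18 — need 3100 more.
Vendor U (42): use full 2500 — 600 Mbps to go.
Vendor 16 (46): take the remaining 600 — done.
Cost = 1100×6 + 2100×12 + 500×18 + 2500×42 + 600×46 = 173400.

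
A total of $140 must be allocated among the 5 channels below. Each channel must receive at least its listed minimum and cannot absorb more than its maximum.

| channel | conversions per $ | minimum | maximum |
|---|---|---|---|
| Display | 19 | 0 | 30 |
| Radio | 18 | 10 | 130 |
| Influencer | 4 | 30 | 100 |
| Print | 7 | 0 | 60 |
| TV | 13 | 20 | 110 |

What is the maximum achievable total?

2030

Meeting every minimum uses 0+10+30+0+20 = 60 $, leaving 80.
Highest conversions per $ first: Display 19 > Radio 18 > TV 13 > Print 7 > Influencer 4.
Display takes 30 more to reach its cap of 30 ; 50 left.
Radio: +50 (room for 120) → 60. Pool exhausted.
Total = 19×30 + 18×60 + 4×30 + 13×20 = 2030.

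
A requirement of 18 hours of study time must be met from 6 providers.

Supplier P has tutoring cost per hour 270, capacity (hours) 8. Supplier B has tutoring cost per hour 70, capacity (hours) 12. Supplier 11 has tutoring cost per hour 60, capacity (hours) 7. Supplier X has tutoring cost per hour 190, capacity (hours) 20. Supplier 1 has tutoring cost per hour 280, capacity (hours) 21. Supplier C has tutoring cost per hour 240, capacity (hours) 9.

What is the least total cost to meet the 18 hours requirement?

1190

Use providers in increasing cost order.
Take 7 from Supplier 11 at 60 ; need 11 more.
Supplier B at 70: take 11 of its 12 ; requirement met.
Supplier X, Supplier C, Supplier P, Supplier 1: unused.
Cost = 7×60 + 11×70 = 1190.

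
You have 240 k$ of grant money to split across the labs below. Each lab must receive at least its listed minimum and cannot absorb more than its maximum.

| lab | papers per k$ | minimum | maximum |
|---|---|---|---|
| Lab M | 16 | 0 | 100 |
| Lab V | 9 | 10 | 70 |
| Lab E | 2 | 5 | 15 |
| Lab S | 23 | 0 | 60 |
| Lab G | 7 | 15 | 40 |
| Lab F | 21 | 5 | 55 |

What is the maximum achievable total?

4260

Meeting every minimum uses 0+10+5+0+15+5 = 35 k$, leaving 205.
Order the labs by papers per k$: Lab S 23 > Lab F 21 > Lab M 16 > Lab V 9 > Lab G 7 > Lab E 2.
Lab S takes 60 more to reach its cap of 60 ; 145 left.
Give Lab F 50 more to hit its cap of 55 ; 95 left.
Only 95 left; Lab M takes them to reach 95.
Total = 16×95 + 9×10 + 2×5 + 23×60 + 7×15 + 21×55 = 4260.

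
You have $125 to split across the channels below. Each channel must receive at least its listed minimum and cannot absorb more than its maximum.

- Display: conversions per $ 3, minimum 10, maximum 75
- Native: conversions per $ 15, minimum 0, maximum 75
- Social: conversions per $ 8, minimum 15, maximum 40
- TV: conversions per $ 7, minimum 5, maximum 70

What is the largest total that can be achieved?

1470

Meeting every minimum uses 10+0+15+5 = 30 $, leaving 95.
Highest conversions per $ first: Native 15 > Social 8 > TV 7 > Display 3.
Give Native 75 more to hit its cap of 75 ; 20 left.
Social: +20 (room for 25) → 35. Pool exhausted.
Total = 3×10 + 15×75 + 8×35 + 7×5 = 1470.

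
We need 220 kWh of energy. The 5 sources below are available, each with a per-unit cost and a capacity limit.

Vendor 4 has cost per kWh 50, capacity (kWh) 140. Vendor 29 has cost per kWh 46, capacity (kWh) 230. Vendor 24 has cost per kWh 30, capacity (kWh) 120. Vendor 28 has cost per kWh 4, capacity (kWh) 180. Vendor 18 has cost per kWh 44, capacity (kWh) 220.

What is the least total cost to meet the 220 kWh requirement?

Cheapest first:
Vendor 28 (4): use full 180 ; 40 kWh to go.
Vendor 24 (30): take the remaining 40 ; done.
Vendor 18, Vendor 29, Vendor 4: unused.
Cost = 180×4 + 40×30 = 1920.

1920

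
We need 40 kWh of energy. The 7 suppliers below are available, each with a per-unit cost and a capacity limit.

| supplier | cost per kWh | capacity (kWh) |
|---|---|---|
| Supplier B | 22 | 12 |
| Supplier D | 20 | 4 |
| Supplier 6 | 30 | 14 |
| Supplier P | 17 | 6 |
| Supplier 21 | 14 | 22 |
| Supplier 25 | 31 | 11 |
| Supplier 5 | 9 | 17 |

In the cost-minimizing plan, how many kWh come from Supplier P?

Fill from the cheapest supplier first.
Supplier 5 at 9: take all 17 kWh — 23 still needed.
Supplier 21 at 14: take all 22 kWh — 1 still needed.
Supplier P (17): take the remaining 1 — done.
Supplier D, Supplier B, Supplier 6, Supplier 25: unused.

1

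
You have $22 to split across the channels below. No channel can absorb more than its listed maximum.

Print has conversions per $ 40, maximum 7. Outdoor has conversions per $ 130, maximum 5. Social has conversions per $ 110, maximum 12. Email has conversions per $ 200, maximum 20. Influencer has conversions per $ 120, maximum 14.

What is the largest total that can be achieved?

Highest conversions per $ first: Email 200 > Outdoor 130 > Influencer 120 > Social 110 > Print 40.
Give Email 20 to hit its cap of 20 — 2 left.
Only 2 left; Outdoor takes them to reach 2.
Total = 130×2 + 200×20 = 4260.

4260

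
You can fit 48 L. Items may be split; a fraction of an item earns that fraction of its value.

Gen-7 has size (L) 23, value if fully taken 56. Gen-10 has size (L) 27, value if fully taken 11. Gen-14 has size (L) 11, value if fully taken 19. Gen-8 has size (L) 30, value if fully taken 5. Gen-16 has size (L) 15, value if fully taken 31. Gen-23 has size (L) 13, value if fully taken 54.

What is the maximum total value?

Rank by value-to-size ratio: Gen-23 54/13≈4.15, Gen-7 56/23≈2.43, Gen-16 31/15≈2.07, Gen-14 19/11≈1.73, Gen-10 11/27≈0.407, Gen-8 5/30≈0.167.
All 13 L of Gen-23 fit (value 54) ; 35 remain.
Take all of Gen-7 (23 L, value 56) ; 12 L left.
Fill the last 12 L with part of Gen-16: 12/15 of it earns 24.8.
Total value = 134.8.

134.8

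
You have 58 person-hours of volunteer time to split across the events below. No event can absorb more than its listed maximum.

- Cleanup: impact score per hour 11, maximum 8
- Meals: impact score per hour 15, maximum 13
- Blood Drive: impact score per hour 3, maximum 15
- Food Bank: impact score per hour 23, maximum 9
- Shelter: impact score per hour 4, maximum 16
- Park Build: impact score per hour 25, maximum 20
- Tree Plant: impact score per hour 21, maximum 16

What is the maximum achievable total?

Rank by impact score per hour: Park Build 25 > Food Bank 23 > Tree Plant 21 > Meals 15 > Cleanup 11 > Shelter 4 > Blood Drive 3.
Park Build takes 20 to reach its cap of 20 → 38 left.
Food Bank: +9 to 9 (cap) → 29 left.
Give Tree Plant 16 to hit its cap of 16 → 13 left.
Give Meals 13 to hit its cap of 13 → 0 left.
Total = 15×13 + 23×9 + 25×20 + 21×16 = 1238.

1238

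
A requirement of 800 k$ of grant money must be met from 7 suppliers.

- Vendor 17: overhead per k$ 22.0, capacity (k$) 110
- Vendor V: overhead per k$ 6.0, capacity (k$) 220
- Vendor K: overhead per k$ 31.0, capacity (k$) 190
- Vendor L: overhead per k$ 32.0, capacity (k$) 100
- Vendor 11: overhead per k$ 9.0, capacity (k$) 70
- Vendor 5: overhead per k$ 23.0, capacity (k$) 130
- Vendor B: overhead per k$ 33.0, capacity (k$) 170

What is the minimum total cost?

15810

Fill from the cheapest supplier first.
Vendor V (6.0): use full 220 — 580 k$ to go.
Vendor 11 at 9.0: take all 70 k$ — 510 still needed.
Vendor 17 at 22.0: take all 110 k$ — 400 still needed.
Vendor 5 at 23.0: take all 130 k$ — 270 still needed.
Take 190 from Vendor K at 31.0 — need 80 more.
Vendor L at 32.0: take 80 of its 100 — requirement met.
Vendor B: unused.
Cost = 220×6.0 + 70×9.0 + 110×22.0 + 130×23.0 + 190×31.0 + 80×32.0 = 15810.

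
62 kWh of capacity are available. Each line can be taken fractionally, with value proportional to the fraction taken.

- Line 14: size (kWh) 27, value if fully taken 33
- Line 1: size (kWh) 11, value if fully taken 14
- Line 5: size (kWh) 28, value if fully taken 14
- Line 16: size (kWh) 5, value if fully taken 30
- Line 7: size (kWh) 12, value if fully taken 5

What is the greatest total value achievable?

86.5

Best value per unit of size first: Line 16 30/5≈6, Line 1 14/11≈1.27, Line 14 33/27≈1.22, Line 5 14/28≈0.5, Line 7 5/12≈0.417.
All 5 kWh of Line 16 fit (value 30) ; 57 remain.
All 11 kWh of Line 1 fit (value 14) ; 46 remain.
Line 14: take in full, 27 kWh for value 33 ; 19 left.
19 kWh left: a 19/28 share of Line 5 gives 14×19/28 = 9.5.
Total value = 86.5.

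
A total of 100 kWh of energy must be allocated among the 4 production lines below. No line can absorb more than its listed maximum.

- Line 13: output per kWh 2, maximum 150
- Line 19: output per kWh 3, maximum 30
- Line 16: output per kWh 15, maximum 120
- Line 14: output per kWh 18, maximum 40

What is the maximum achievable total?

Order the production lines by output per kWh: Line 14 18 > Line 16 15 > Line 19 3 > Line 13 2.
Give Line 14 40 to hit its cap of 40 — 60 left.
Line 16 has room for 120 but only 60 remain, so it gets 60.
Total = 15×60 + 18×40 = 1620.

1620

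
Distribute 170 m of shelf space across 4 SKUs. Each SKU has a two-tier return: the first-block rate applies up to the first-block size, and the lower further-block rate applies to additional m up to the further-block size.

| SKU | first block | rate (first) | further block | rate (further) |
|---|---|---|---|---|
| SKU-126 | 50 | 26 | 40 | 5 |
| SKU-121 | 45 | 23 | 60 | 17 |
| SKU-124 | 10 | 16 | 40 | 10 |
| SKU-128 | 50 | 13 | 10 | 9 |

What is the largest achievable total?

3580

Order all 8 blocks by rate: SKU-126/tier1 26 > SKU-121/tier1 23 > SKU-121/tier2 17 > SKU-124/tier1 16 > SKU-128/tier1 13 > SKU-124/tier2 10 > SKU-128/tier2 9 > SKU-126/tier2 5.
SKU-126/tier1 (26): +50 — 120 left.
SKU-121/tier1 (23): +45 — 75 left.
Fill SKU-121 tier2 block (60 at 17) — 15 left.
Fill SKU-124 tier1 block (10 at 16) — 5 left.
5 remain; put them into SKU-128 tier1 at 13.
Total = 26×50 + 23×45 + 17×60 + 16×10 + 13×5 = 3580.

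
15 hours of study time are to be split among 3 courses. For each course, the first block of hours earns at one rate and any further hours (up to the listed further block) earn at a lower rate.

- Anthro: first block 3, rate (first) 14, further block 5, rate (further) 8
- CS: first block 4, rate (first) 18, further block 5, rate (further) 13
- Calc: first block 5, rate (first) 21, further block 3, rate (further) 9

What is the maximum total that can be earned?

258

Order all 6 blocks by rate: Calc/T1 21 > CS/T1 18 > Anthro/T1 14 > CS/T2 13 > Calc/T2 9 > Anthro/T2 8.
Fill Calc T1 block (5 at 21) — 10 left.
Fill CS T1 block (4 at 18) — 6 left.
Fill Anthro T1 block (3 at 14) — 3 left.
CS/T2: +3 of 5 at 13; pool empty.
Total = 21×5 + 18×4 + 14×3 + 13×3 = 258.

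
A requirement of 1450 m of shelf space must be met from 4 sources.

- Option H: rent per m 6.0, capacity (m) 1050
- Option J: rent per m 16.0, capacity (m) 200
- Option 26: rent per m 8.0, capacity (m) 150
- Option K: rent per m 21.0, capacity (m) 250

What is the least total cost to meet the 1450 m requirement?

11750

Cheapest first:
Option H (6.0): use full 1050 → 400 m to go.
Option 26 (8.0): use full 150 → 250 m to go.
Take 200 from Option J at 16.0 → need 50 more.
Take 50 from Option K at 21.0 to finish.
Cost = 1050×6.0 + 150×8.0 + 200×16.0 + 50×21.0 = 11750.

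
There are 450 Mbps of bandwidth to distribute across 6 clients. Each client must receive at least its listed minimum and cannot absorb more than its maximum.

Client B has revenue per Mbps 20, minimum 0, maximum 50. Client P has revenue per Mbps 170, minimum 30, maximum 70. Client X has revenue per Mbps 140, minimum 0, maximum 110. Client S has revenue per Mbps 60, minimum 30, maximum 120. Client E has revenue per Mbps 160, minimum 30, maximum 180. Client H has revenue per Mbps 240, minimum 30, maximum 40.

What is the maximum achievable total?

68700

Meeting every minimum uses 0+30+0+30+30+30 = 120 Mbps, leaving 330.
Rank by revenue per Mbps: Client H 240 > Client P 170 > Client E 160 > Client X 140 > Client S 60 > Client B 20.
Client H takes 10 more to reach its cap of 40 — 320 left.
Client P: +40 to 70 (cap) — 280 left.
Give Client E 150 more to hit its cap of 180 — 130 left.
Client X takes 110 more to reach its cap of 110 — 20 left.
Client S has room for 90 more but only 20 remain, so it gets 50.
Total = 170×70 + 140×110 + 60×50 + 160×180 + 240×40 = 68700.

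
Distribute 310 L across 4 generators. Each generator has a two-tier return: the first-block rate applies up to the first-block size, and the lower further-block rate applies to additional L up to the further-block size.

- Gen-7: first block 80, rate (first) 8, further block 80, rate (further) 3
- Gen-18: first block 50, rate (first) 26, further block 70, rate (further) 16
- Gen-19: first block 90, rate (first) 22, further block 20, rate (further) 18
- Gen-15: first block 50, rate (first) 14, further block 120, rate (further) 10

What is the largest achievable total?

5760

Rank every tier by rate: Gen-18/first 26 > Gen-19/first 22 > Gen-19/second 18 > Gen-18/second 16 > Gen-15/first 14 > Gen-15/second 10 > Gen-7/first 8 > Gen-7/second 3.
Fill Gen-18 first block (50 at 26) — 260 left.
Gen-19 first at 22: fill all 90 — 170 left.
Gen-19/second (18): +20 — 150 left.
Gen-18/second (16): +70 — 80 left.
Fill Gen-15 first block (50 at 14) — 30 left.
30 remain; put them into Gen-15 second at 10.
Total = 26×50 + 22×90 + 18×20 + 16×70 + 14×50 + 10×30 = 5760.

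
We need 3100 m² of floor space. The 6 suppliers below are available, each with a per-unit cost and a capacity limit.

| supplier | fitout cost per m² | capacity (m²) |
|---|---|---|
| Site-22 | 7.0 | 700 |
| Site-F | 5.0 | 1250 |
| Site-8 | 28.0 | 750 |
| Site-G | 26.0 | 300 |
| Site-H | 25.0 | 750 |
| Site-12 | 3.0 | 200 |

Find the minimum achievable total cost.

Cheapest first:
Site-12 at 3.0: take all 200 m² — 2900 still needed.
Take 1250 from Site-F at 5.0 — need 1650 more.
Take 700 from Site-22 at 7.0 — need 950 more.
Take 750 from Site-H at 25.0 — need 200 more.
Take 200 from Site-G at 26.0 to finish.
Site-8: unused.
Cost = 200×3.0 + 1250×5.0 + 700×7.0 + 750×25.0 + 200×26.0 = 35700.

35700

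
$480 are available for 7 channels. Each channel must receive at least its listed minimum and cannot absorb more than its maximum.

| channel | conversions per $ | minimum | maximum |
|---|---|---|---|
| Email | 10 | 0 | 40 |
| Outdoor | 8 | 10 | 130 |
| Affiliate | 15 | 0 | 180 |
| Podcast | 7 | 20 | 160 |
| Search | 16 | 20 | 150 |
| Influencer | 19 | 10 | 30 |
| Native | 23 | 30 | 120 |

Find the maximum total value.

Meeting every minimum uses 0+10+0+20+20+10+30 = 90 $, leaving 390.
Rank by conversions per $: Native 23 > Influencer 19 > Search 16 > Affiliate 15 > Email 10 > Outdoor 8 > Podcast 7.
Native takes 90 more to reach its cap of 120 — 300 left.
Give Influencer 20 more to hit its cap of 30 — 280 left.
Search: +130 to 150 (cap) — 150 left.
Affiliate has room for 180 more but only 150 remain, so it gets 150.
Total = 8×10 + 15×150 + 7×20 + 16×150 + 19×30 + 23×120 = 8200.

8200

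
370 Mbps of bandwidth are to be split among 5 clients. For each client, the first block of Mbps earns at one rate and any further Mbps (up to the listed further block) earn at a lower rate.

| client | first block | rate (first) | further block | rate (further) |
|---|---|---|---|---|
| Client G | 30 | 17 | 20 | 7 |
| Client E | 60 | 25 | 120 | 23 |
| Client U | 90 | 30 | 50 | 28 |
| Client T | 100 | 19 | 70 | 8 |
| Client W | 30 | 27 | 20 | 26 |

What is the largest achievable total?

Treat each block as its own option and order by rate: Client U/first 30 > Client U/second 28 > Client W/first 27 > Client W/second 26 > Client E/first 25 > Client E/second 23 > Client T/first 19 > Client G/first 17 > Client T/second 8 > Client G/second 7.
Client U/first (30): +90 — 280 left.
Client U/second (28): +50 — 230 left.
Fill Client W first block (30 at 27) — 200 left.
Fill Client W second block (20 at 26) — 180 left.
Client E/first (25): +60 — 120 left.
Fill Client E second block (120 at 23) — 0 left.
Total = 30×90 + 28×50 + 27×30 + 26×20 + 25×60 + 23×120 = 9690.

9690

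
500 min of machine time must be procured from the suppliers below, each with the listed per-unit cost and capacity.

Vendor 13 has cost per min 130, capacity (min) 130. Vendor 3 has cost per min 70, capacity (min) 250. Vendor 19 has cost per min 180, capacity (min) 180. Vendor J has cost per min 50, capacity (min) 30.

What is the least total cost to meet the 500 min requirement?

Cheapest first:
Take 30 from Vendor J at 50 → need 470 more.
Vendor 3 at 70: take all 250 min → 220 still needed.
Vendor 13 (130): use full 130 → 90 min to go.
Vendor 19 at 180: take 90 of its 180 → requirement met.
Cost = 30×50 + 250×70 + 130×130 + 90×180 = 52100.

52100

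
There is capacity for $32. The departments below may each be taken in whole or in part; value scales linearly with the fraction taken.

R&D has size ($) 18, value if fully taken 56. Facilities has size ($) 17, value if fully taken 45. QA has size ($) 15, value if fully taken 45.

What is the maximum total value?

Best value per unit of size first: R&D 56/18≈3.11, QA 45/15≈3, Facilities 45/17≈2.65.
Take all of R&D (18 $, value 56) → 14 $ left.
14 $ left: a 14/15 share of QA gives 45×14/15 = 42.
Total value = 98.

98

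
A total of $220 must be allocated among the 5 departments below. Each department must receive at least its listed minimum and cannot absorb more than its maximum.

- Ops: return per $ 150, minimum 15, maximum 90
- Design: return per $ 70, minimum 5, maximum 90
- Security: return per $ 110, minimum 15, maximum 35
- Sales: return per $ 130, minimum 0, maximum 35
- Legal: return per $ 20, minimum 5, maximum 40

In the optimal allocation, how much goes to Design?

55

Meeting every minimum uses 15+5+15+0+5 = 40 $, leaving 180.
Order the departments by return per $: Ops 150 > Sales 130 > Security 110 > Design 70 > Legal 20.
Give Ops 75 more to hit its cap of 90 — 105 left.
Sales: +35 to 35 (cap) — 70 left.
Give Security 20 more to hit its cap of 35 — 50 left.
Only 50 left; Design takes them to reach 55.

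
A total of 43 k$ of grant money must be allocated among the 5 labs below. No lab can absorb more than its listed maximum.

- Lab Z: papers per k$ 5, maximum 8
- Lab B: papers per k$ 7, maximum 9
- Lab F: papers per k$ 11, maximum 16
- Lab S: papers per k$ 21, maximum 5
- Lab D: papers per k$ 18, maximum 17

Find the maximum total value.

Highest papers per k$ first: Lab S 21 > Lab D 18 > Lab F 11 > Lab B 7 > Lab Z 5.
Give Lab S 5 to hit its cap of 5 — 38 left.
Give Lab D 17 to hit its cap of 17 — 21 left.
Lab F: +16 to 16 (cap) — 5 left.
Lab B: +5 (room for 9) → 5. Pool exhausted.
Total = 7×5 + 11×16 + 21×5 + 18×17 = 622.

622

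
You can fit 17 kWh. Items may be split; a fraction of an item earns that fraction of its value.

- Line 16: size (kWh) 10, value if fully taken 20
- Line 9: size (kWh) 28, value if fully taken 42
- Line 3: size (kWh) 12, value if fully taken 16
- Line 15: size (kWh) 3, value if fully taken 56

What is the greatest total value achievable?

82

Rank by value-to-size ratio: Line 15 56/3≈18.7, Line 16 20/10≈2, Line 9 42/28≈1.5, Line 3 16/12≈1.33.
Take all of Line 15 (3 kWh, value 56) ; 14 kWh left.
Take all of Line 16 (10 kWh, value 20) ; 4 kWh left.
Fill the last 4 kWh with part of Line 9: 4/28 of it earns 6.
Total value = 82.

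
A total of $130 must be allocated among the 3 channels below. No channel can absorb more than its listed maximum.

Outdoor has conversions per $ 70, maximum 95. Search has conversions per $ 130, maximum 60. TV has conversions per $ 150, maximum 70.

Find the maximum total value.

Highest conversions per $ first: TV 150 > Search 130 > Outdoor 70.
TV: +70 to 70 (cap) ; 60 left.
Give Search 60 to hit its cap of 60 ; 0 left.
Total = 130×60 + 150×70 = 18300.

18300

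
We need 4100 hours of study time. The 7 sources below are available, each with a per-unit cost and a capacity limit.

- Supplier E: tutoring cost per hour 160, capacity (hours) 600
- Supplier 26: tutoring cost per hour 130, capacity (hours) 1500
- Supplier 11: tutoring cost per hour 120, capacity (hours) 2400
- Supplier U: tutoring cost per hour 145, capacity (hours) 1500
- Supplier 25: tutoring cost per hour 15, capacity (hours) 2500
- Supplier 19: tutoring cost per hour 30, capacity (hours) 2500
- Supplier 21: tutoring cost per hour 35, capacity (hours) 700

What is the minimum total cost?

Cheapest first:
Supplier 25 (15): use full 2500 ; 1600 hours to go.
Take 1600 from Supplier 19 at 30 to finish.
Supplier 21, Supplier 11, Supplier 26, Supplier U, Supplier E: unused.
Cost = 2500×15 + 1600×30 = 85500.

85500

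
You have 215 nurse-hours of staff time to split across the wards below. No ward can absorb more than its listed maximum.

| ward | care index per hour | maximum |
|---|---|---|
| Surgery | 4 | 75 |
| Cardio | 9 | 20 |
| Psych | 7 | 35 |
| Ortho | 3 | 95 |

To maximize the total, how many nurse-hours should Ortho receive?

85

Order the wards by care index per hour: Cardio 9 > Psych 7 > Surgery 4 > Ortho 3.
Cardio takes 20 to reach its cap of 20 ; 195 left.
Psych: +35 to 35 (cap) ; 160 left.
Surgery: +75 to 75 (cap) ; 85 left.
Only 85 left; Ortho takes them to reach 85.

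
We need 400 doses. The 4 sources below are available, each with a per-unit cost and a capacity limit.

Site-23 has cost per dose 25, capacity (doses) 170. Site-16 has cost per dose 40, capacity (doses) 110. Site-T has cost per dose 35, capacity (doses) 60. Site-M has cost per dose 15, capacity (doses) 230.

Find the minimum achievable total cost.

Fill from the cheapest source first.
Site-M (15): use full 230 → 170 doses to go.
Site-23 (25): use full 170 → 0 doses to go.
Site-T, Site-16: unused.
Cost = 230×15 + 170×25 = 7700.

7700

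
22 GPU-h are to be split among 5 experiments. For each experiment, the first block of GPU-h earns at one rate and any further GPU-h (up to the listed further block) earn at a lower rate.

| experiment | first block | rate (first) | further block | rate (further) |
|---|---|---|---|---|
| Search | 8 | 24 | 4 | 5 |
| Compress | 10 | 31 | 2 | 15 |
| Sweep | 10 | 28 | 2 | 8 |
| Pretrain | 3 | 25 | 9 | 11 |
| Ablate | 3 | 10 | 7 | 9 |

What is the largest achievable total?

Treat each block as its own option and order by rate: Compress/tier1 31 > Sweep/tier1 28 > Pretrain/tier1 25 > Search/tier1 24 > Compress/tier2 15 > Pretrain/tier2 11 > Ablate/tier1 10 > Ablate/tier2 9 > Sweep/tier2 8 > Search/tier2 5.
Compress tier1 at 31: fill all 10 — 12 left.
Sweep tier1 at 28: fill all 10 — 2 left.
Pretrain tier1 at 25: only 2 left, fill 2.
Total = 31×10 + 28×10 + 25×2 = 640.

640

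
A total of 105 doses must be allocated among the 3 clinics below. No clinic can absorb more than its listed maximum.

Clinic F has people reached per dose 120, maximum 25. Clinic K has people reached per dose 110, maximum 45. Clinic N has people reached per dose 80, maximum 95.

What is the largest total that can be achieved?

Order the clinics by people reached per dose: Clinic F 120 > Clinic K 110 > Clinic N 80.
Give Clinic F 25 to hit its cap of 25 ; 80 left.
Clinic K takes 45 to reach its cap of 45 ; 35 left.
Clinic N has room for 95 but only 35 remain, so it gets 35.
Total = 120×25 + 110×45 + 80×35 = 10750.

10750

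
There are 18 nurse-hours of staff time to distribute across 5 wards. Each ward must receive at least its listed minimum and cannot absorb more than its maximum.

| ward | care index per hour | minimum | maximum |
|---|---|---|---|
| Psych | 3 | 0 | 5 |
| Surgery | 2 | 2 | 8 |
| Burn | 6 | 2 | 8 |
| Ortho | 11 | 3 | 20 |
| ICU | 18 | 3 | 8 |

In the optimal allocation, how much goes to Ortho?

6

Meeting every minimum uses 0+2+2+3+3 = 10 nurse-hours, leaving 8.
Rank by care index per hour: ICU 18 > Ortho 11 > Burn 6 > Psych 3 > Surgery 2.
ICU takes 5 more to reach its cap of 8 → 3 left.
Only 3 left; Ortho takes them to reach 6.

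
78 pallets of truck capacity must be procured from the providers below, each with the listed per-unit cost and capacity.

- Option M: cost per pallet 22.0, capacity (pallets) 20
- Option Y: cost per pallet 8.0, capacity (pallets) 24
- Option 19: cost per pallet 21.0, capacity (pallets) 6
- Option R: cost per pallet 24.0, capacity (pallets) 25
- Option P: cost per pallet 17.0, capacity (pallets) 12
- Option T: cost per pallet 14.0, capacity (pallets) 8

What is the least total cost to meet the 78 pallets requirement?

1266

Use providers in increasing cost order.
Option Y at 8.0: take all 24 pallets → 54 still needed.
Option T at 14.0: take all 8 pallets → 46 still needed.
Option P at 17.0: take all 12 pallets → 34 still needed.
Take 6 from Option 19 at 21.0 → need 28 more.
Option M (22.0): use full 20 → 8 pallets to go.
Take 8 from Option R at 24.0 to finish.
Cost = 24×8.0 + 8×14.0 + 12×17.0 + 6×21.0 + 20×22.0 + 8×24.0 = 1266.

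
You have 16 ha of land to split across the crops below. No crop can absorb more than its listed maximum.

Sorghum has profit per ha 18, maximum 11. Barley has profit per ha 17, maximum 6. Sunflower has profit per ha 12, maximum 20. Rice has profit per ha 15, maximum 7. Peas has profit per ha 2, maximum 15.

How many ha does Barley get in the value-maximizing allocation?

Highest profit per ha first: Sorghum 18 > Barley 17 > Rice 15 > Sunflower 12 > Peas 2.
Give Sorghum 11 to hit its cap of 11 → 5 left.
Barley: +5 (room for 6) → 5. Pool exhausted.

5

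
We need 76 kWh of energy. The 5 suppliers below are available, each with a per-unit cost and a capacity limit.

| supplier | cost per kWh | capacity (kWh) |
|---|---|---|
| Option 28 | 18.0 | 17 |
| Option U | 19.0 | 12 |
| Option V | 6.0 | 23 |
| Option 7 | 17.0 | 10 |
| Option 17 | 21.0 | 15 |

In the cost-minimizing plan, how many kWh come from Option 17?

Fill from the cheapest supplier first.
Take 23 from Option V at 6.0 → need 53 more.
Take 10 from Option 7 at 17.0 → need 43 more.
Option 28 (18.0): use full 17 → 26 kWh to go.
Option U (19.0): use full 12 → 14 kWh to go.
Take 14 from Option 17 at 21.0 to finish.

14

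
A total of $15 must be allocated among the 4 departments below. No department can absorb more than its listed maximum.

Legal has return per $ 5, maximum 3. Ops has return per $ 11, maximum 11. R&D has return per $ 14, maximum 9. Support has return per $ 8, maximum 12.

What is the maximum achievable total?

Order the departments by return per $: R&D 14 > Ops 11 > Support 8 > Legal 5.
Give R&D 9 to hit its cap of 9 — 6 left.
Ops: +6 (room for 11) → 6. Pool exhausted.
Total = 11×6 + 14×9 = 192.

192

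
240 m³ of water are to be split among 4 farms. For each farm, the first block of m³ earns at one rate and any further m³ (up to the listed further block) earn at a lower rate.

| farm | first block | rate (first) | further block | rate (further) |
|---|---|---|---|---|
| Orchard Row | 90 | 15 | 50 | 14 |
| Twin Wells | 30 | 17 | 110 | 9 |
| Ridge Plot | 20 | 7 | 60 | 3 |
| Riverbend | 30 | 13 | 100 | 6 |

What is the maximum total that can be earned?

3310

Treat each block as its own option and order by rate: Twin Wells/first 17 > Orchard Row/first 15 > Orchard Row/second 14 > Riverbend/first 13 > Twin Wells/second 9 > Ridge Plot/first 7 > Riverbend/second 6 > Ridge Plot/second 3.
Fill Twin Wells first block (30 at 17) ; 210 left.
Fill Orchard Row first block (90 at 15) ; 120 left.
Orchard Row/second (14): +50 ; 70 left.
Fill Riverbend first block (30 at 13) ; 40 left.
Twin Wells second at 9: only 40 left, fill 40.
Total = 17×30 + 15×90 + 14×50 + 13×30 + 9×40 = 3310.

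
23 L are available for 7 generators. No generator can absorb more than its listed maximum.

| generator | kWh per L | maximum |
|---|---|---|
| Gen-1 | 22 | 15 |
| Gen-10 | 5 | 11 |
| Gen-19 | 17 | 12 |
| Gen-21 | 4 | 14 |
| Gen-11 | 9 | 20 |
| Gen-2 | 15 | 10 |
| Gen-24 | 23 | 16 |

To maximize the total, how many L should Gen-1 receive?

Rank by kWh per L: Gen-24 23 > Gen-1 22 > Gen-19 17 > Gen-2 15 > Gen-11 9 > Gen-10 5 > Gen-21 4.
Give Gen-24 16 to hit its cap of 16 ; 7 left.
Only 7 left; Gen-1 takes them to reach 7.

7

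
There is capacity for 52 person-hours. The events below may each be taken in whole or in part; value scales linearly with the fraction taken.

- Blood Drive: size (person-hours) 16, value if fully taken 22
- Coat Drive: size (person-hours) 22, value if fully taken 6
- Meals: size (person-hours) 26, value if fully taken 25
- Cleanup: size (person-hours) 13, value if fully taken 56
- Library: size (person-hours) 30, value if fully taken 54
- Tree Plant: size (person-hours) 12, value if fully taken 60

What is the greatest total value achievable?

Best value per unit of size first: Tree Plant 60/12≈5, Cleanup 56/13≈4.31, Library 54/30≈1.8, Blood Drive 22/16≈1.38, Meals 25/26≈0.962, Coat Drive 6/22≈0.273.
Tree Plant: take in full, 12 person-hours for value 60 → 40 left.
Take all of Cleanup (13 person-hours, value 56) → 27 person-hours left.
27 person-hours left: a 27/30 share of Library gives 54×27/30 = 48.6.
Total value = 164.6.

164.6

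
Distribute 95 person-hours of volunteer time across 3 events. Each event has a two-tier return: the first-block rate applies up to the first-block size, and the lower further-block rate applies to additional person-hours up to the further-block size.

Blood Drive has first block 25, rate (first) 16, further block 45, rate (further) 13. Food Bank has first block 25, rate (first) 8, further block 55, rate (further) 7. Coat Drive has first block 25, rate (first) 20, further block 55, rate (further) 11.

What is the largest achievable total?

Order all 6 blocks by rate: Coat Drive/first 20 > Blood Drive/first 16 > Blood Drive/second 13 > Coat Drive/second 11 > Food Bank/first 8 > Food Bank/second 7.
Coat Drive first at 20: fill all 25 — 70 left.
Blood Drive/first (16): +25 — 45 left.
Fill Blood Drive second block (45 at 13) — 0 left.
Total = 20×25 + 16×25 + 13×45 = 1485.

1485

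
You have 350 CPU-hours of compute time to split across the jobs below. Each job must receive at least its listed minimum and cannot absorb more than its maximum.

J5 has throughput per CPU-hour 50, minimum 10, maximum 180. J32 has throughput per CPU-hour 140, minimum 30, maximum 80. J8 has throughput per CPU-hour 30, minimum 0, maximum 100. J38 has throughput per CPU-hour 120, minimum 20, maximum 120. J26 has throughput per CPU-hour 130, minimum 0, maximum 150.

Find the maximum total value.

44400

Meeting every minimum uses 10+30+0+20+0 = 60 CPU-hours, leaving 290.
Rank by throughput per CPU-hour: J32 140 > J26 130 > J38 120 > J5 50 > J8 30.
J32: +50 to 80 (cap) ; 240 left.
J26 takes 150 more to reach its cap of 150 ; 90 left.
J38: +90 (room for 100) → 110. Pool exhausted.
Total = 50×10 + 140×80 + 120×110 + 130×150 = 44400.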